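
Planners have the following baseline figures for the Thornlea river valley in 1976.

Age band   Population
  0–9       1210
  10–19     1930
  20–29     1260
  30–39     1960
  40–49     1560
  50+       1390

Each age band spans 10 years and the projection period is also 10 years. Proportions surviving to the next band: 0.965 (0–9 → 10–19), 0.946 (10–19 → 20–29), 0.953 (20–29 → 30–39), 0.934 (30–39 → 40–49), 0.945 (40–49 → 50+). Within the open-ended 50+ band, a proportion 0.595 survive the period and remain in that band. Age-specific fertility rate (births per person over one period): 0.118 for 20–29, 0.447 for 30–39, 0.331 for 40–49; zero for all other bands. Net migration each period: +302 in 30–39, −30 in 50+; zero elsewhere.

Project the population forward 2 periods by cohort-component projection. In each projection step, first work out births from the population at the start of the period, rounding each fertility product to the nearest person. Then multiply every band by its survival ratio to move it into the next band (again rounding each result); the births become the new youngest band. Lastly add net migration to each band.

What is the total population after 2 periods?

10582

Numbering the groups 1..6 from youngest to oldest:
Period 1.
Births: 1260 × 0.118 = 149  |  1960 × 0.447 = 876  |  1560 × 0.331 = 516 ⇒ total 1541
Group 2: 1210 × 0.965 = 1168
Group 3: 1930 × 0.946 = 1826
Group 4: 1260 × 0.953 = 1201
Group 5: 1960 × 0.934 = 1831
Group 6: 1560 × 0.945 + 1390 × 0.595 = 1474 + 827 = 2301
Net migration: Group 4 + 302 → 1503; Group 6 − 30 → 2271
Giving 1541 / 1168 / 1826 / 1503 / 1831 / 2271.
Period 2.
Births: 1826 × 0.118 = 215  |  1503 × 0.447 = 672  |  1831 × 0.331 = 606 ⇒ total 1493
Group 2: 1541 × 0.965 = 1487
Group 3: 1168 × 0.946 = 1105
Group 4: 1826 × 0.953 = 1740
Group 5: 1503 × 0.934 = 1404
Group 6: 1831 × 0.945 + 2271 × 0.595 = 1730 + 1351 = 3081
Net migration: Group 4 + 302 → 2042; Group 6 − 30 → 3051
Giving 1493 / 1487 / 1105 / 2042 / 1404 / 3051.
Total after period 2: 1493 + 1487 + 1105 + 2042 + 1404 + 3051 = 10582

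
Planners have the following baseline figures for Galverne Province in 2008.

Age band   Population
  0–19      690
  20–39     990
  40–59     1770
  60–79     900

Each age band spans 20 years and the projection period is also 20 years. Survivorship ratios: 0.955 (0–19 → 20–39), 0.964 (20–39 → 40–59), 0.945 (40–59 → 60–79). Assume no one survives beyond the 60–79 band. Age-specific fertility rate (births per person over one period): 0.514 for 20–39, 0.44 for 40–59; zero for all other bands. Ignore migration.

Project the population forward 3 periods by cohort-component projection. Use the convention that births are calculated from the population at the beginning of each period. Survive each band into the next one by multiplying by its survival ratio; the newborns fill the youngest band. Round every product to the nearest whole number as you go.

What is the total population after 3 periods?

After projecting period 1:
Births: 990 × 0.514 = 509  |  1770 × 0.44 = 779 → total 1288
20–39: 690 × 0.955 = 659
40–59: 990 × 0.964 = 954
60–79: 1770 × 0.945 = 1673
Giving 1288 / 659 / 954 / 1673.
After projecting period 2:
Births: 659 × 0.514 = 339  |  954 × 0.44 = 420 → total 759
20–39: 1288 × 0.955 = 1230
40–59: 659 × 0.964 = 635
60–79: 954 × 0.945 = 902
Giving 759 / 1230 / 635 / 902.
After projecting period 3:
Births: 1230 × 0.514 = 632  |  635 × 0.44 = 279 → total 911
20–39: 759 × 0.955 = 725
40–59: 1230 × 0.964 = 1186
60–79: 635 × 0.945 = 600
Giving 911 / 725 / 1186 / 600.
Total after period 3: 911 + 725 + 1186 + 600 = 3422

3422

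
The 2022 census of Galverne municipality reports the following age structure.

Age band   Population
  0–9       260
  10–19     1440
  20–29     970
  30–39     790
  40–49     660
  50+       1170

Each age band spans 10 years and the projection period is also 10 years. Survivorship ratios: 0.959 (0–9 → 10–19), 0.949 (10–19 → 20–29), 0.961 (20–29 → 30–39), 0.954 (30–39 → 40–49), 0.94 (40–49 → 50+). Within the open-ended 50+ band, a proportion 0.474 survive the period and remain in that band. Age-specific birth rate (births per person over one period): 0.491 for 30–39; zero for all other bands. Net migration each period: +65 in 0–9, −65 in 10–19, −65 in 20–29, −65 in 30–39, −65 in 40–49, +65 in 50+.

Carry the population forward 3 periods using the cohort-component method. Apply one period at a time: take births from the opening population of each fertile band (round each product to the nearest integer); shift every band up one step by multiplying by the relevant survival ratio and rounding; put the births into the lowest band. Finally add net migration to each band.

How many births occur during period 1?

388

(Bands numbered youngest = 1 to oldest = 6.)
— Period 1 —
Births: 790 × 0.491 = 388
Band 2: 260 × 0.959 = 249
Band 3: 1440 × 0.949 = 1367
Band 4: 970 × 0.961 = 932
Band 5: 790 × 0.954 = 754
Band 6: 660 × 0.94 + 1170 × 0.474 = 620 + 555 = 1175
Net migration: Band 1 + 65 → 453; Band 2 − 65 → 184; Band 3 − 65 → 1302; Band 4 − 65 → 867; Band 5 − 65 → 689; Band 6 + 65 → 1240
Population now: 0–9=453, 10–19=184, 20–29=1302, 30–39=867, 40–49=689, 50+=1240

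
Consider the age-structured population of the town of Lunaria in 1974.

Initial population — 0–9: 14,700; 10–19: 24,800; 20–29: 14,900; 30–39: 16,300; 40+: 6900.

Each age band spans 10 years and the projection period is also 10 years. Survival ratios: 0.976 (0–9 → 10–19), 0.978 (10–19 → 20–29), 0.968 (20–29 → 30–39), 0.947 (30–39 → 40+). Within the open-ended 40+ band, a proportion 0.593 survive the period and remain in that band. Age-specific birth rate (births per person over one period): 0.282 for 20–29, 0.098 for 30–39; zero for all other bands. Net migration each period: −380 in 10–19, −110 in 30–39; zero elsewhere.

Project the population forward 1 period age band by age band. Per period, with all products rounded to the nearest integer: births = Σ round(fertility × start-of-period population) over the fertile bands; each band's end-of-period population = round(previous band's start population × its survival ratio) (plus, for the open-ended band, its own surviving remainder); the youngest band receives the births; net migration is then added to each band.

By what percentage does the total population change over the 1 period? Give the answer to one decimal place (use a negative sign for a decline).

0.3

Call the groups 1 to 5, youngest first.
Period 1:
Births: 14900 × 0.282 = 4202, 16300 × 0.098 = 1597 ⇒ total 5799
Group 2: 14700 × 0.976 = 14347
Group 3: 24800 × 0.978 = 24254
Group 4: 14900 × 0.968 = 14423
Group 5: 16300 × 0.947 + 6900 × 0.593 = 15436 + 4092 = 19528
Net migration: Group 2 − 380 → 13967; Group 4 − 110 → 14313
→ [5799, 13967, 24254, 14313, 19528]
Total: 77600 → 77861; change = 261; percentage change = 0.3%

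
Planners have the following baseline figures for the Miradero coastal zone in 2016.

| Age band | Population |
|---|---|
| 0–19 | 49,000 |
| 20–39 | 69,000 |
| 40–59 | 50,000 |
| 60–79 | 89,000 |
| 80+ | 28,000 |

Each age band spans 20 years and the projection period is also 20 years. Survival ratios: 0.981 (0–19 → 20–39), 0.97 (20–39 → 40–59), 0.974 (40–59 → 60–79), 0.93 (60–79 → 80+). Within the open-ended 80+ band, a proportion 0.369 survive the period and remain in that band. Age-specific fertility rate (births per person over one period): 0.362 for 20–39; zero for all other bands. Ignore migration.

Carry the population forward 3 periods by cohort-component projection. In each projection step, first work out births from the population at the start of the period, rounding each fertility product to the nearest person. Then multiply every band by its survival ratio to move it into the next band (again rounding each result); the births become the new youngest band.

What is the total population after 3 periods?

185139

(Groups numbered youngest = 1 to oldest = 5.)
Period 1.
Births: 69000 × 0.362 = 24978
Group 2: 49000 × 0.981 = 48069
Group 3: 69000 × 0.97 = 66930
Group 4: 50000 × 0.974 = 48700
Group 5: 89000 × 0.93 + 28000 × 0.369 = 82770 + 10332 = 93102
Giving 24978 / 48069 / 66930 / 48700 / 93102.
Period 2.
Births: 48069 × 0.362 = 17401
Group 2: 24978 × 0.981 = 24503
Group 3: 48069 × 0.97 = 46627
Group 4: 66930 × 0.974 = 65190
Group 5: 48700 × 0.93 + 93102 × 0.369 = 45291 + 34355 = 79646
Giving 17401 / 24503 / 46627 / 65190 / 79646.
Period 3.
Births: 24503 × 0.362 = 8870
Group 2: 17401 × 0.981 = 17070
Group 3: 24503 × 0.97 = 23768
Group 4: 46627 × 0.974 = 45415
Group 5: 65190 × 0.93 + 79646 × 0.369 = 60627 + 29389 = 90016
Giving 8870 / 17070 / 23768 / 45415 / 90016.
Total after period 3: 8870 + 17070 + 23768 + 45415 + 90016 = 185139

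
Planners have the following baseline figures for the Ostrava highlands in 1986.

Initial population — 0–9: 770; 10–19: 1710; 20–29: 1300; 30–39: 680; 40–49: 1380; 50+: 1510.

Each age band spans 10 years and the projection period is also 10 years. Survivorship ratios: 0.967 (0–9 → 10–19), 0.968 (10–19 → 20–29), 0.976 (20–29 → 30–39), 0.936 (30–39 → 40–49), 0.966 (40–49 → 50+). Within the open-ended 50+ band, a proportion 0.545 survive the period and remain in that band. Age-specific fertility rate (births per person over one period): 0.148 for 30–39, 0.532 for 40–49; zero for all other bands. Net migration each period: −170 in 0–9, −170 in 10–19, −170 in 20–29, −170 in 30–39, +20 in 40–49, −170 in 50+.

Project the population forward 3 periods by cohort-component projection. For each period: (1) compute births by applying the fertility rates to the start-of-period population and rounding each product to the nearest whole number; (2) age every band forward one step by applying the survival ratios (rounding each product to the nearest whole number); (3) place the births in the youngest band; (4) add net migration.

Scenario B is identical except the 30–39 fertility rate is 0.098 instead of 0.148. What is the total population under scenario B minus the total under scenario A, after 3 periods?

-149

After projecting period 1:
Births: 680 * 0.148 = 101, 1380 * 0.532 = 734 ⇒ total 835
10–19: 770 * 0.967 = 745
20–29: 1710 * 0.968 = 1655
30–39: 1300 * 0.976 = 1269
40–49: 680 * 0.936 = 636
50+: 1380 * 0.966 + 1510 * 0.545 = 1333 + 823 = 2156
Net migration: 0–9 − 170 → 665; 10–19 − 170 → 575; 20–29 − 170 → 1485; 30–39 − 170 → 1099; 40–49 + 20 → 656; 50+ − 170 → 1986
Giving 665 / 575 / 1485 / 1099 / 656 / 1986.
After projecting period 2:
Births: 1099 * 0.148 = 163, 656 * 0.532 = 349 ⇒ total 512
10–19: 665 * 0.967 = 643
20–29: 575 * 0.968 = 557
30–39: 1485 * 0.976 = 1449
40–49: 1099 * 0.936 = 1029
50+: 656 * 0.966 + 1986 * 0.545 = 634 + 1082 = 1716
Net migration: 0–9 − 170 → 342; 10–19 − 170 → 473; 20–29 − 170 → 387; 30–39 − 170 → 1279; 40–49 + 20 → 1049; 50+ − 170 → 1546
Giving 342 / 473 / 387 / 1279 / 1049 / 1546.
After projecting period 3:
Births: 1279 * 0.148 = 189, 1049 * 0.532 = 558 ⇒ total 747
10–19: 342 * 0.967 = 331
20–29: 473 * 0.968 = 458
30–39: 387 * 0.976 = 378
40–49: 1279 * 0.936 = 1197
50+: 1049 * 0.966 + 1546 * 0.545 = 1013 + 843 = 1856
Net migration: 0–9 − 170 → 577; 10–19 − 170 → 161; 20–29 − 170 → 288; 30–39 − 170 → 208; 40–49 + 20 → 1217; 50+ − 170 → 1686
Giving 577 / 161 / 288 / 208 / 1217 / 1686.
Scenario A total after 3 periods: 4137
Scenario B projection —
After projecting period 1:
Births: 680 * 0.098 = 67, 1380 * 0.532 = 734 ⇒ total 801
10–19: 770 * 0.967 = 745
20–29: 1710 * 0.968 = 1655
30–39: 1300 * 0.976 = 1269
40–49: 680 * 0.936 = 636
50+: 1380 * 0.966 + 1510 * 0.545 = 1333 + 823 = 2156
Net migration: 0–9 − 170 → 631; 10–19 − 170 → 575; 20–29 − 170 → 1485; 30–39 − 170 → 1099; 40–49 + 20 → 656; 50+ − 170 → 1986
Giving 631 / 575 / 1485 / 1099 / 656 / 1986.
After projecting period 2:
Births: 1099 * 0.098 = 108, 656 * 0.532 = 349 ⇒ total 457
10–19: 631 * 0.967 = 610
20–29: 575 * 0.968 = 557
30–39: 1485 * 0.976 = 1449
40–49: 1099 * 0.936 = 1029
50+: 656 * 0.966 + 1986 * 0.545 = 634 + 1082 = 1716
Net migration: 0–9 − 170 → 287; 10–19 − 170 → 440; 20–29 − 170 → 387; 30–39 − 170 → 1279; 40–49 + 20 → 1049; 50+ − 170 → 1546
Giving 287 / 440 / 387 / 1279 / 1049 / 1546.
After projecting period 3:
Births: 1279 * 0.098 = 125, 1049 * 0.532 = 558 ⇒ total 683
10–19: 287 * 0.967 = 278
20–29: 440 * 0.968 = 426
30–39: 387 * 0.976 = 378
40–49: 1279 * 0.936 = 1197
50+: 1049 * 0.966 + 1546 * 0.545 = 1013 + 843 = 1856
Net migration: 0–9 − 170 → 513; 10–19 − 170 → 108; 20–29 − 170 → 256; 30–39 − 170 → 208; 40–49 + 20 → 1217; 50+ − 170 → 1686
Giving 513 / 108 / 256 / 208 / 1217 / 1686.
Scenario B total after 3 periods: 3988
Difference B − A = 3988 − 4137 = -149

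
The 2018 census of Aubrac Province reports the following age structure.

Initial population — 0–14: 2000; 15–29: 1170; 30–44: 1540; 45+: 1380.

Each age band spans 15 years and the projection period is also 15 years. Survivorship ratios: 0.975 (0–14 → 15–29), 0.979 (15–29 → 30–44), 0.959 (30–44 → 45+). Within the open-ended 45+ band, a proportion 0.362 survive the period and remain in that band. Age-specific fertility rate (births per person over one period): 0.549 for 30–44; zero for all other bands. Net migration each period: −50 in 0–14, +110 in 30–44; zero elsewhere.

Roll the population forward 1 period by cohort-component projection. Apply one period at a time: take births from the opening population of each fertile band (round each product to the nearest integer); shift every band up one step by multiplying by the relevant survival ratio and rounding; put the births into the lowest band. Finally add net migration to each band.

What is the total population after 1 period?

Call the groups 1 to 4, youngest first.
— Period 1 —
Births: 1540 * 0.549 = 845
Group 2: 2000 * 0.975 = 1950
Group 3: 1170 * 0.979 = 1145
Group 4: 1540 * 0.959 + 1380 * 0.362 = 1477 + 500 = 1977
Net migration: Group 1 − 50 → 795; Group 3 + 110 → 1255
Giving 795 / 1950 / 1255 / 1977.
Total after period 1: 795 + 1950 + 1255 + 1977 = 5977

5977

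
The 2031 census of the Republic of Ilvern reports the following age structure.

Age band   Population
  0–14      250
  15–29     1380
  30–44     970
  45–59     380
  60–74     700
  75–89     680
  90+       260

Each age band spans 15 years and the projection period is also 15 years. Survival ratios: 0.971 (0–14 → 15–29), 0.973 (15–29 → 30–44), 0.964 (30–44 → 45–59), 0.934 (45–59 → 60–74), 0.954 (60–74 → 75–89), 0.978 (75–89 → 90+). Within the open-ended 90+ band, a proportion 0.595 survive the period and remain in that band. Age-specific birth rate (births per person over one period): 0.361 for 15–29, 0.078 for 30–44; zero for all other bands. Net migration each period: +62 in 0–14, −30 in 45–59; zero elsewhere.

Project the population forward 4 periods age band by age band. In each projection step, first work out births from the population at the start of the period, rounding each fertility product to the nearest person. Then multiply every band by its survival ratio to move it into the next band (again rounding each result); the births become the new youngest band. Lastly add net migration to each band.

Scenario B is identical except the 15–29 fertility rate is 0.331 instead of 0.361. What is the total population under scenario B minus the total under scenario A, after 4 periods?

Numbering the groups 1..7 from youngest to oldest:
[period 1]
Births: 1380 × 0.361 = 498  |  970 × 0.078 = 76 ⇒ total 574
Group 2: 250 × 0.971 = 243
Group 3: 1380 × 0.973 = 1343
Group 4: 970 × 0.964 = 935
Group 5: 380 × 0.934 = 355
Group 6: 700 × 0.954 = 668
Group 7: 680 × 0.978 + 260 × 0.595 = 665 + 155 = 820
Net migration: Group 1 + 62 → 636; Group 4 − 30 → 905
→ [636, 243, 1343, 905, 355, 668, 820]
[period 2]
Births: 243 × 0.361 = 88  |  1343 × 0.078 = 105 ⇒ total 193
Group 2: 636 × 0.971 = 618
Group 3: 243 × 0.973 = 236
Group 4: 1343 × 0.964 = 1295
Group 5: 905 × 0.934 = 845
Group 6: 355 × 0.954 = 339
Group 7: 668 × 0.978 + 820 × 0.595 = 653 + 488 = 1141
Net migration: Group 1 + 62 → 255; Group 4 − 30 → 1265
→ [255, 618, 236, 1265, 845, 339, 1141]
[period 3]
Births: 618 × 0.361 = 223  |  236 × 0.078 = 18 ⇒ total 241
Group 2: 255 × 0.971 = 248
Group 3: 618 × 0.973 = 601
Group 4: 236 × 0.964 = 228
Group 5: 1265 × 0.934 = 1182
Group 6: 845 × 0.954 = 806
Group 7: 339 × 0.978 + 1141 × 0.595 = 332 + 679 = 1011
Net migration: Group 1 + 62 → 303; Group 4 − 30 → 198
→ [303, 248, 601, 198, 1182, 806, 1011]
[period 4]
Births: 248 × 0.361 = 90  |  601 × 0.078 = 47 ⇒ total 137
Group 2: 303 × 0.971 = 294
Group 3: 248 × 0.973 = 241
Group 4: 601 × 0.964 = 579
Group 5: 198 × 0.934 = 185
Group 6: 1182 × 0.954 = 1128
Group 7: 806 × 0.978 + 1011 × 0.595 = 788 + 602 = 1390
Net migration: Group 1 + 62 → 199; Group 4 − 30 → 549
→ [199, 294, 241, 549, 185, 1128, 1390]
Scenario A total after 4 periods: 3986
Scenario B projection —
[period 1]
Births: 1380 × 0.331 = 457  |  970 × 0.078 = 76 ⇒ total 533
Group 2: 250 × 0.971 = 243
Group 3: 1380 × 0.973 = 1343
Group 4: 970 × 0.964 = 935
Group 5: 380 × 0.934 = 355
Group 6: 700 × 0.954 = 668
Group 7: 680 × 0.978 + 260 × 0.595 = 665 + 155 = 820
Net migration: Group 1 + 62 → 595; Group 4 − 30 → 905
→ [595, 243, 1343, 905, 355, 668, 820]
[period 2]
Births: 243 × 0.331 = 80  |  1343 × 0.078 = 105 ⇒ total 185
Group 2: 595 × 0.971 = 578
Group 3: 243 × 0.973 = 236
Group 4: 1343 × 0.964 = 1295
Group 5: 905 × 0.934 = 845
Group 6: 355 × 0.954 = 339
Group 7: 668 × 0.978 + 820 × 0.595 = 653 + 488 = 1141
Net migration: Group 1 + 62 → 247; Group 4 − 30 → 1265
→ [247, 578, 236, 1265, 845, 339, 1141]
[period 3]
Births: 578 × 0.331 = 191  |  236 × 0.078 = 18 ⇒ total 209
Group 2: 247 × 0.971 = 240
Group 3: 578 × 0.973 = 562
Group 4: 236 × 0.964 = 228
Group 5: 1265 × 0.934 = 1182
Group 6: 845 × 0.954 = 806
Group 7: 339 × 0.978 + 1141 × 0.595 = 332 + 679 = 1011
Net migration: Group 1 + 62 → 271; Group 4 − 30 → 198
→ [271, 240, 562, 198, 1182, 806, 1011]
[period 4]
Births: 240 × 0.331 = 79  |  562 × 0.078 = 44 ⇒ total 123
Group 2: 271 × 0.971 = 263
Group 3: 240 × 0.973 = 234
Group 4: 562 × 0.964 = 542
Group 5: 198 × 0.934 = 185
Group 6: 1182 × 0.954 = 1128
Group 7: 806 × 0.978 + 1011 × 0.595 = 788 + 602 = 1390
Net migration: Group 1 + 62 → 185; Group 4 − 30 → 512
→ [185, 263, 234, 512, 185, 1128, 1390]
Scenario B total after 4 periods: 3897
Difference B − A = 3897 − 3986 = -89

-89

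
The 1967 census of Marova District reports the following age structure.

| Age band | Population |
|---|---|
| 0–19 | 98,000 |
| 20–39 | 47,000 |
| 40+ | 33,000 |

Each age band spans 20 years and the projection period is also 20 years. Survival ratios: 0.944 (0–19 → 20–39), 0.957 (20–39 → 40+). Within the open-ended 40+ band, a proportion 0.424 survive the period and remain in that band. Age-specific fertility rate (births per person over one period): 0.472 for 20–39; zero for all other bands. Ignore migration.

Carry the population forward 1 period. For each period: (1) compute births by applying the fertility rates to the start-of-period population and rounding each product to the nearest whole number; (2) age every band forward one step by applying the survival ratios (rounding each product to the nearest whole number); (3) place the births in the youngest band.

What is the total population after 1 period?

(Groups numbered youngest = 1 to oldest = 3.)
[period 1]
Births: 47000 × 0.472 = 22184
Group 2: 98000 × 0.944 = 92512
Group 3: 47000 × 0.957 + 33000 × 0.424 = 44979 + 13992 = 58971
→ [22184, 92512, 58971]
Total after period 1: 22184 + 92512 + 58971 = 173667

173667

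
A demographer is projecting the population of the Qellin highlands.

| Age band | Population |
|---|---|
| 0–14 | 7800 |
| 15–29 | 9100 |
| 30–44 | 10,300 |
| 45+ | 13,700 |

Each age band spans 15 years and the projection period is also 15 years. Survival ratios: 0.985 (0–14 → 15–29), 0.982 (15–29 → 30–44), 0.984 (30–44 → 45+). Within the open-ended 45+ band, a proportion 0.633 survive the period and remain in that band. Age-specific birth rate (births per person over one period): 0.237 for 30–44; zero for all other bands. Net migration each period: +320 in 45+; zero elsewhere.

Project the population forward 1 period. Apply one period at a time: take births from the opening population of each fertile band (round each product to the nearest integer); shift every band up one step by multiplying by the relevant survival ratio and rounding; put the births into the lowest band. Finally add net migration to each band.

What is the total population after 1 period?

38187

Numbering the bands 1..4 from youngest to oldest:
[period 1]
Births: 10300 × 0.237 = 2441
Band 2: 7800 × 0.985 = 7683
Band 3: 9100 × 0.982 = 8936
Band 4: 10300 × 0.984 + 13700 × 0.633 = 10135 + 8672 = 18807
Net migration: Band 4 + 320 → 19127
End of period: [2441, 7683, 8936, 19127]
Total after period 1: 2441 + 7683 + 8936 + 19127 = 38187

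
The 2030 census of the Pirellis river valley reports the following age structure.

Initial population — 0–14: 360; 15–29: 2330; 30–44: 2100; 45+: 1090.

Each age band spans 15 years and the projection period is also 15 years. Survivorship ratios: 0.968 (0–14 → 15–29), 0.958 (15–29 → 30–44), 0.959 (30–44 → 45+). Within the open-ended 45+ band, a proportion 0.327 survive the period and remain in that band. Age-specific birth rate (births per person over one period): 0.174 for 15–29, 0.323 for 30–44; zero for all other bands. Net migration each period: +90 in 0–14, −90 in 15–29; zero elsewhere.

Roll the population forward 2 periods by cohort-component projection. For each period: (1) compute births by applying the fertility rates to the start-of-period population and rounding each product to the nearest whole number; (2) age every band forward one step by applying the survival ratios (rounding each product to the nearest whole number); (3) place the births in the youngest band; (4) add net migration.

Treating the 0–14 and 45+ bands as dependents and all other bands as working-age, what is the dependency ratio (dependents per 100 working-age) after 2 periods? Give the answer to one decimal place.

291.9

Period 1:
Births: 2330 * 0.174 = 405  |  2100 * 0.323 = 678 → 1083
15–29: 360 * 0.968 = 348
30–44: 2330 * 0.958 = 2232
45+: 2100 * 0.959 + 1090 * 0.327 = 2014 + 356 = 2370
Net migration: 0–14 + 90 → 1173; 15–29 − 90 → 258
End of period: [1173, 258, 2232, 2370]
Period 2:
Births: 258 * 0.174 = 45  |  2232 * 0.323 = 721 → 766
15–29: 1173 * 0.968 = 1135
30–44: 258 * 0.958 = 247
45+: 2232 * 0.959 + 2370 * 0.327 = 2140 + 775 = 2915
Net migration: 0–14 + 90 → 856; 15–29 − 90 → 1045
End of period: [856, 1045, 247, 2915]
Dependents (band 0–14 + band 45+) = 856 + 2915 = 3771; working-age = 1292; ratio = 3771/1292 × 100 = 291.9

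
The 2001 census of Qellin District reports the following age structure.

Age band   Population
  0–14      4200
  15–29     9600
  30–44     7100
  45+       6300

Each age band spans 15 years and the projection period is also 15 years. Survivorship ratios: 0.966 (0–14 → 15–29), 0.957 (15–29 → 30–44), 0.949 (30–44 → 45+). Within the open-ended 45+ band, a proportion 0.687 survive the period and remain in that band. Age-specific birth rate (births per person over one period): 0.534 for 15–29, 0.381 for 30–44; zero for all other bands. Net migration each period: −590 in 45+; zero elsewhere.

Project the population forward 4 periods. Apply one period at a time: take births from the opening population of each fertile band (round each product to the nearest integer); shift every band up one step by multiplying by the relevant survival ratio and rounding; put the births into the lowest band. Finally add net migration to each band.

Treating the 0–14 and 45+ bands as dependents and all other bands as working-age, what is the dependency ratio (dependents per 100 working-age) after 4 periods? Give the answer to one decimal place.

201.7

Let band 1 be 0–14 through band 4 = 45+.
Period 1.
Births: 9600 × 0.534 = 5126 ; 7100 × 0.381 = 2705 → total 7831
Band 2: 4200 × 0.966 = 4057
Band 3: 9600 × 0.957 = 9187
Band 4: 7100 × 0.949 + 6300 × 0.687 = 6738 + 4328 = 11066
Net migration: Band 4 − 590 → 10476
→ [7831, 4057, 9187, 10476]
Period 2.
Births: 4057 × 0.534 = 2166 ; 9187 × 0.381 = 3500 → total 5666
Band 2: 7831 × 0.966 = 7565
Band 3: 4057 × 0.957 = 3883
Band 4: 9187 × 0.949 + 10476 × 0.687 = 8718 + 7197 = 15915
Net migration: Band 4 − 590 → 15325
→ [5666, 7565, 3883, 15325]
Period 3.
Births: 7565 × 0.534 = 4040 ; 3883 × 0.381 = 1479 → total 5519
Band 2: 5666 × 0.966 = 5473
Band 3: 7565 × 0.957 = 7240
Band 4: 3883 × 0.949 + 15325 × 0.687 = 3685 + 10528 = 14213
Net migration: Band 4 − 590 → 13623
→ [5519, 5473, 7240, 13623]
Period 4.
Births: 5473 × 0.534 = 2923 ; 7240 × 0.381 = 2758 → total 5681
Band 2: 5519 × 0.966 = 5331
Band 3: 5473 × 0.957 = 5238
Band 4: 7240 × 0.949 + 13623 × 0.687 = 6871 + 9359 = 16230
Net migration: Band 4 − 590 → 15640
→ [5681, 5331, 5238, 15640]
Dependents (band 0–14 + band 45+) = 5681 + 15640 = 21321; working-age = 10569; ratio = 21321/10569 × 100 = 201.7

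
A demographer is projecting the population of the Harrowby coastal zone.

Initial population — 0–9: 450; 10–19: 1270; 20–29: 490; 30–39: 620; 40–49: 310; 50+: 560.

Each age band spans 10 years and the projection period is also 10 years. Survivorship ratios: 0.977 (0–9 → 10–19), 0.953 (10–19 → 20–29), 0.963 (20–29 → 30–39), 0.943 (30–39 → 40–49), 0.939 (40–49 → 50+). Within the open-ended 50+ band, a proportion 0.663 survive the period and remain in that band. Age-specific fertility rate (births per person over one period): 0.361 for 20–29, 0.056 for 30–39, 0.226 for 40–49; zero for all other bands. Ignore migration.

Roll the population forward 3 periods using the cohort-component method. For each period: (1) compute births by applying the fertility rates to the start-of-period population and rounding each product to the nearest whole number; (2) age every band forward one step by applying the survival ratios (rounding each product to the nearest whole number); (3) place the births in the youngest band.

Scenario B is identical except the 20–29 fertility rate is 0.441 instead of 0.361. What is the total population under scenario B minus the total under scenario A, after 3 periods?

(Bands numbered youngest = 1 to oldest = 6.)
— Period 1 —
Births: 490 × 0.361 = 177, 620 × 0.056 = 35, 310 × 0.226 = 70 ⇒ total 282
Band 2: 450 × 0.977 = 440
Band 3: 1270 × 0.953 = 1210
Band 4: 490 × 0.963 = 472
Band 5: 620 × 0.943 = 585
Band 6: 310 × 0.939 + 560 × 0.663 = 291 + 371 = 662
Population now: 0–9=282, 10–19=440, 20–29=1210, 30–39=472, 40–49=585, 50+=662
— Period 2 —
Births: 1210 × 0.361 = 437, 472 × 0.056 = 26, 585 × 0.226 = 132 ⇒ total 595
Band 2: 282 × 0.977 = 276
Band 3: 440 × 0.953 = 419
Band 4: 1210 × 0.963 = 1165
Band 5: 472 × 0.943 = 445
Band 6: 585 × 0.939 + 662 × 0.663 = 549 + 439 = 988
Population now: 0–9=595, 10–19=276, 20–29=419, 30–39=1165, 40–49=445, 50+=988
— Period 3 —
Births: 419 × 0.361 = 151, 1165 × 0.056 = 65, 445 × 0.226 = 101 ⇒ total 317
Band 2: 595 × 0.977 = 581
Band 3: 276 × 0.953 = 263
Band 4: 419 × 0.963 = 403
Band 5: 1165 × 0.943 = 1099
Band 6: 445 × 0.939 + 988 × 0.663 = 418 + 655 = 1073
Population now: 0–9=317, 10–19=581, 20–29=263, 30–39=403, 40–49=1099, 50+=1073
Scenario A total after 3 periods: 3736
Scenario B projection —
— Period 1 —
Births: 490 × 0.441 = 216, 620 × 0.056 = 35, 310 × 0.226 = 70 ⇒ total 321
Band 2: 450 × 0.977 = 440
Band 3: 1270 × 0.953 = 1210
Band 4: 490 × 0.963 = 472
Band 5: 620 × 0.943 = 585
Band 6: 310 × 0.939 + 560 × 0.663 = 291 + 371 = 662
Population now: 0–9=321, 10–19=440, 20–29=1210, 30–39=472, 40–49=585, 50+=662
— Period 2 —
Births: 1210 × 0.441 = 534, 472 × 0.056 = 26, 585 × 0.226 = 132 ⇒ total 692
Band 2: 321 × 0.977 = 314
Band 3: 440 × 0.953 = 419
Band 4: 1210 × 0.963 = 1165
Band 5: 472 × 0.943 = 445
Band 6: 585 × 0.939 + 662 × 0.663 = 549 + 439 = 988
Population now: 0–9=692, 10–19=314, 20–29=419, 30–39=1165, 40–49=445, 50+=988
— Period 3 —
Births: 419 × 0.441 = 185, 1165 × 0.056 = 65, 445 × 0.226 = 101 ⇒ total 351
Band 2: 692 × 0.977 = 676
Band 3: 314 × 0.953 = 299
Band 4: 419 × 0.963 = 403
Band 5: 1165 × 0.943 = 1099
Band 6: 445 × 0.939 + 988 × 0.663 = 418 + 655 = 1073
Population now: 0–9=351, 10–19=676, 20–29=299, 30–39=403, 40–49=1099, 50+=1073
Scenario B total after 3 periods: 3901
Difference B − A = 3901 − 3736 = 165

165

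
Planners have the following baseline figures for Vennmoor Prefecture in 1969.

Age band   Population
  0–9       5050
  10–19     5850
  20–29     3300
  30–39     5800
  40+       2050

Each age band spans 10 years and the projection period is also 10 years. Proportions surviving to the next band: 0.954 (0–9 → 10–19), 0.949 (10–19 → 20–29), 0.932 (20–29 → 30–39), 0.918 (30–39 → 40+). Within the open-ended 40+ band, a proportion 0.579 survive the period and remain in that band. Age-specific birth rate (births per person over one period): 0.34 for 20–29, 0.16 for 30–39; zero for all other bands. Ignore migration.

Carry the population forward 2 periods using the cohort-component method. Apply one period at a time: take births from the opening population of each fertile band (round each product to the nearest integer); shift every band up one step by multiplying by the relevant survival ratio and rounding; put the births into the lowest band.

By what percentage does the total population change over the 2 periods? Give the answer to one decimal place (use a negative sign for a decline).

-6.2

Period 1.
Births: 3300 × 0.34 = 1122, 5800 × 0.16 = 928 ⇒ total 2050
10–19: 5050 × 0.954 = 4818
20–29: 5850 × 0.949 = 5552
30–39: 3300 × 0.932 = 3076
40+: 5800 × 0.918 + 2050 × 0.579 = 5324 + 1187 = 6511
Population now: 0–9=2050, 10–19=4818, 20–29=5552, 30–39=3076, 40+=6511
Period 2.
Births: 5552 × 0.34 = 1888, 3076 × 0.16 = 492 ⇒ total 2380
10–19: 2050 × 0.954 = 1956
20–29: 4818 × 0.949 = 4572
30–39: 5552 × 0.932 = 5174
40+: 3076 × 0.918 + 6511 × 0.579 = 2824 + 3770 = 6594
Population now: 0–9=2380, 10–19=1956, 20–29=4572, 30–39=5174, 40+=6594
Total: 22050 → 20676; change = -1374; percentage change = -6.2%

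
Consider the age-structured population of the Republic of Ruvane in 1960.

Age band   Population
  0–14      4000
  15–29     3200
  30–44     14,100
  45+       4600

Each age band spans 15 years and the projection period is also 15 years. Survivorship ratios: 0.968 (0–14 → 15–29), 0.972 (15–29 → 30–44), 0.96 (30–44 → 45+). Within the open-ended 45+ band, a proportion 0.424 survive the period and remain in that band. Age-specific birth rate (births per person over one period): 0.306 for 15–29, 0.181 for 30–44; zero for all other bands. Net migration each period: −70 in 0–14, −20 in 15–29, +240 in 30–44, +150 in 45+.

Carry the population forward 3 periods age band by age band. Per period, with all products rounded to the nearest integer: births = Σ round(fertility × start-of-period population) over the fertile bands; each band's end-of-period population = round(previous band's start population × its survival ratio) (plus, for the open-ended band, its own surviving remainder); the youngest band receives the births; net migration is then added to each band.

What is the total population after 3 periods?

Period 1.
Births: 3200 × 0.306 = 979  |  14100 × 0.181 = 2552 ⇒ total 3531
15–29: 4000 × 0.968 = 3872
30–44: 3200 × 0.972 = 3110
45+: 14100 × 0.96 + 4600 × 0.424 = 13536 + 1950 = 15486
Net migration: 0–14 − 70 → 3461; 15–29 − 20 → 3852; 30–44 + 240 → 3350; 45+ + 150 → 15636
End of period: [3461, 3852, 3350, 15636]
Period 2.
Births: 3852 × 0.306 = 1179  |  3350 × 0.181 = 606 ⇒ total 1785
15–29: 3461 × 0.968 = 3350
30–44: 3852 × 0.972 = 3744
45+: 3350 × 0.96 + 15636 × 0.424 = 3216 + 6630 = 9846
Net migration: 0–14 − 70 → 1715; 15–29 − 20 → 3330; 30–44 + 240 → 3984; 45+ + 150 → 9996
End of period: [1715, 3330, 3984, 9996]
Period 3.
Births: 3330 × 0.306 = 1019  |  3984 × 0.181 = 721 ⇒ total 1740
15–29: 1715 × 0.968 = 1660
30–44: 3330 × 0.972 = 3237
45+: 3984 × 0.96 + 9996 × 0.424 = 3825 + 4238 = 8063
Net migration: 0–14 − 70 → 1670; 15–29 − 20 → 1640; 30–44 + 240 → 3477; 45+ + 150 → 8213
End of period: [1670, 1640, 3477, 8213]
Total after period 3: 1670 + 1640 + 3477 + 8213 = 15000

15000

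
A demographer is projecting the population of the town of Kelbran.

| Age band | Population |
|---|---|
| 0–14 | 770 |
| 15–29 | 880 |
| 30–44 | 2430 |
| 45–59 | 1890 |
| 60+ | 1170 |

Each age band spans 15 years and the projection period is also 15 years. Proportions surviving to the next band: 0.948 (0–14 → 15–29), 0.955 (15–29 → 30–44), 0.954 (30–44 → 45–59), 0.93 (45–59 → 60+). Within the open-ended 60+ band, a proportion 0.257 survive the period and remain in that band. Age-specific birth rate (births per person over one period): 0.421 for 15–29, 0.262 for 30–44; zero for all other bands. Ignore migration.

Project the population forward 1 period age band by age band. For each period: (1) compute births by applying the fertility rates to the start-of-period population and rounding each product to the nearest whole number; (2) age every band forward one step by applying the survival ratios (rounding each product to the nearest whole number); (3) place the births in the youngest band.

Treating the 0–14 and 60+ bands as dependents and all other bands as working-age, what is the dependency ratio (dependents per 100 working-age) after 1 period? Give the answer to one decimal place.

(Bands numbered youngest = 1 to oldest = 5.)
— Period 1 —
Births: 880 × 0.421 = 370, 2430 × 0.262 = 637 → total 1007
Band 2: 770 × 0.948 = 730
Band 3: 880 × 0.955 = 840
Band 4: 2430 × 0.954 = 2318
Band 5: 1890 × 0.93 + 1170 × 0.257 = 1758 + 301 = 2059
Population now: 0–14=1007, 15–29=730, 30–44=840, 45–59=2318, 60+=2059
Dependents (band 0–14 + band 60+) = 1007 + 2059 = 3066; working-age = 3888; ratio = 3066/3888 × 100 = 78.9

78.9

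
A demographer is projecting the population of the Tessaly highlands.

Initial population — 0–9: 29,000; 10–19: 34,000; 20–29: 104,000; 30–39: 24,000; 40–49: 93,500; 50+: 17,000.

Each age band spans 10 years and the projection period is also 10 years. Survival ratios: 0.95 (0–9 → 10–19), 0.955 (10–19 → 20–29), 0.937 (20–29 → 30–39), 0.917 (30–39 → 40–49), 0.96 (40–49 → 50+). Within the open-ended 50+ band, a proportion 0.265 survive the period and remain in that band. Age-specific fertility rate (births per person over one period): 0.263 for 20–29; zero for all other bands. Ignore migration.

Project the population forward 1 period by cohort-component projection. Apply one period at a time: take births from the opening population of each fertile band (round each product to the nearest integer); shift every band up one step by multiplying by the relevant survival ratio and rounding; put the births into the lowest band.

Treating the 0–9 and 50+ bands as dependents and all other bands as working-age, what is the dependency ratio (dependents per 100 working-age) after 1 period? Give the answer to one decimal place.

67.8

Period 1:
Births: 104000 × 0.263 = 27352
10–19: 29000 × 0.95 = 27550
20–29: 34000 × 0.955 = 32470
30–39: 104000 × 0.937 = 97448
40–49: 24000 × 0.917 = 22008
50+: 93500 × 0.96 + 17000 × 0.265 = 89760 + 4505 = 94265
End of period: [27352, 27550, 32470, 97448, 22008, 94265]
Dependents (band 0–9 + band 50+) = 27352 + 94265 = 121617; working-age = 179476; ratio = 121617/179476 × 100 = 67.8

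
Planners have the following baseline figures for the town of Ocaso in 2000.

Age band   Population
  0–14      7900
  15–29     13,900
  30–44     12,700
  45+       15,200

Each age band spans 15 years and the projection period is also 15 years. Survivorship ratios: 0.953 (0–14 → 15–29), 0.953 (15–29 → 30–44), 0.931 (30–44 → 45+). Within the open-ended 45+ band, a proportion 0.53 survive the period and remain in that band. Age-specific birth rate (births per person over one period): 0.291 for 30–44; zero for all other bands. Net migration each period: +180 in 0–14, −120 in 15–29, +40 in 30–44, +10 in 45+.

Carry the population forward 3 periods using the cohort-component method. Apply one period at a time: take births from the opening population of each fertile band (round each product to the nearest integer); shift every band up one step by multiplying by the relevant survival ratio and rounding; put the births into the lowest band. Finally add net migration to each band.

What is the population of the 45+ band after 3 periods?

18770

Period 1:
Births: 12700 * 0.291 = 3696
15–29: 7900 * 0.953 = 7529
30–44: 13900 * 0.953 = 13247
45+: 12700 * 0.931 + 15200 * 0.53 = 11824 + 8056 = 19880
Net migration: 0–14 + 180 → 3876; 15–29 − 120 → 7409; 30–44 + 40 → 13287; 45+ + 10 → 19890
Population now: 0–14=3876, 15–29=7409, 30–44=13287, 45+=19890
Period 2:
Births: 13287 * 0.291 = 3867
15–29: 3876 * 0.953 = 3694
30–44: 7409 * 0.953 = 7061
45+: 13287 * 0.931 + 19890 * 0.53 = 12370 + 10542 = 22912
Net migration: 0–14 + 180 → 4047; 15–29 − 120 → 3574; 30–44 + 40 → 7101; 45+ + 10 → 22922
Population now: 0–14=4047, 15–29=3574, 30–44=7101, 45+=22922
Period 3:
Births: 7101 * 0.291 = 2066
15–29: 4047 * 0.953 = 3857
30–44: 3574 * 0.953 = 3406
45+: 7101 * 0.931 + 22922 * 0.53 = 6611 + 12149 = 18760
Net migration: 0–14 + 180 → 2246; 15–29 − 120 → 3737; 30–44 + 40 → 3446; 45+ + 10 → 18770
Population now: 0–14=2246, 15–29=3737, 30–44=3446, 45+=18770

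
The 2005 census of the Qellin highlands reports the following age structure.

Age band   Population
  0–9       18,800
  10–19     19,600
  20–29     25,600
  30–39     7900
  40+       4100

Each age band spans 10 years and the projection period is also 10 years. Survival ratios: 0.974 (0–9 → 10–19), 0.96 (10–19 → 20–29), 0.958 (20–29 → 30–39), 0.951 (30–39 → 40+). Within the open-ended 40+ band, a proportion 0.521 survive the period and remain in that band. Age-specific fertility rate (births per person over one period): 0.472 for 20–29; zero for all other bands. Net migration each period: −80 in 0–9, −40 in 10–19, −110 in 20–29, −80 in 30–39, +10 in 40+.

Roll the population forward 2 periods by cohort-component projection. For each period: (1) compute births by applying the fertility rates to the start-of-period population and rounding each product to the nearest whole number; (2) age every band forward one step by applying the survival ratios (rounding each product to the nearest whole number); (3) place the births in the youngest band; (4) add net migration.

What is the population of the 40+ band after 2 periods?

Period 1:
Births: 25600 × 0.472 = 12083
10–19: 18800 × 0.974 = 18311
20–29: 19600 × 0.96 = 18816
30–39: 25600 × 0.958 = 24525
40+: 7900 × 0.951 + 4100 × 0.521 = 7513 + 2136 = 9649
Net migration: 0–9 − 80 → 12003; 10–19 − 40 → 18271; 20–29 − 110 → 18706; 30–39 − 80 → 24445; 40+ + 10 → 9659
End of period: [12003, 18271, 18706, 24445, 9659]
Period 2:
Births: 18706 × 0.472 = 8829
10–19: 12003 × 0.974 = 11691
20–29: 18271 × 0.96 = 17540
30–39: 18706 × 0.958 = 17920
40+: 24445 × 0.951 + 9659 × 0.521 = 23247 + 5032 = 28279
Net migration: 0–9 − 80 → 8749; 10–19 − 40 → 11651; 20–29 − 110 → 17430; 30–39 − 80 → 17840; 40+ + 10 → 28289
End of period: [8749, 11651, 17430, 17840, 28289]

28289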